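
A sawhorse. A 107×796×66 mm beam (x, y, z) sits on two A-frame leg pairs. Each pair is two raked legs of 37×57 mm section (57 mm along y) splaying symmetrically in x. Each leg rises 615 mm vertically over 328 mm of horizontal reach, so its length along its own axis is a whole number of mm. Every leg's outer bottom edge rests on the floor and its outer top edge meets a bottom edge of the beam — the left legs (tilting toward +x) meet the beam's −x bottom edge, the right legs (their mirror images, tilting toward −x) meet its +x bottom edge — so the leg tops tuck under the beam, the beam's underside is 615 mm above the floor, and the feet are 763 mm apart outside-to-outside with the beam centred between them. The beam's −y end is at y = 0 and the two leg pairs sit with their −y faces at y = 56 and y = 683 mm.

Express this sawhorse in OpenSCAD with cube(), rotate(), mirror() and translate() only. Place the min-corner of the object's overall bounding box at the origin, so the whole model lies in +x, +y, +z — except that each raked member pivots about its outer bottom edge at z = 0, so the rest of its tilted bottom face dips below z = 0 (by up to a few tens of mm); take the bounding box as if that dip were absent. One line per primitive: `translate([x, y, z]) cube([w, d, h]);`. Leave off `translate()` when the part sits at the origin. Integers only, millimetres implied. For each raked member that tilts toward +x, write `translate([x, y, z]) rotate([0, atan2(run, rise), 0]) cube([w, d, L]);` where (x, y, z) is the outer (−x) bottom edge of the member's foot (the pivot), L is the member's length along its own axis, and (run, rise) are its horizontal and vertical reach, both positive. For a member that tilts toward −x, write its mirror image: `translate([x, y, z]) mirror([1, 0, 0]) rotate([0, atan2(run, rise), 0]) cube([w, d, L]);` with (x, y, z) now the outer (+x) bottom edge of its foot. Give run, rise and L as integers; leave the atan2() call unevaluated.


translate([328, 0, 615]) cube([107, 796, 66]);
translate([0, 56, 0]) rotate([0, atan2(328, 615), 0]) cube([37, 57, 697]);
translate([763, 56, 0]) mirror([1, 0, 0]) rotate([0, atan2(328, 615), 0]) cube([37, 57, 697]);
translate([0, 683, 0]) rotate([0, atan2(328, 615), 0]) cube([37, 57, 697]);
translate([763, 683, 0]) mirror([1, 0, 0]) rotate([0, atan2(328, 615), 0]) cube([37, 57, 697]);


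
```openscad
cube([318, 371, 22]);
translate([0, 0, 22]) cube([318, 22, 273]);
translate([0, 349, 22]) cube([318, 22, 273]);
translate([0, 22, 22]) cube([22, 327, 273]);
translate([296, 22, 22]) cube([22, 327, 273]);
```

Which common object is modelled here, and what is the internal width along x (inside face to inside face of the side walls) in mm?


An open box. The internal width is 274 mm.

A 318×371 base slab with four walls standing on it — an open box. The base is 318 mm wide and the walls are 22 mm thick, so the internal width is 318 − 2 × 22 = 274 mm.


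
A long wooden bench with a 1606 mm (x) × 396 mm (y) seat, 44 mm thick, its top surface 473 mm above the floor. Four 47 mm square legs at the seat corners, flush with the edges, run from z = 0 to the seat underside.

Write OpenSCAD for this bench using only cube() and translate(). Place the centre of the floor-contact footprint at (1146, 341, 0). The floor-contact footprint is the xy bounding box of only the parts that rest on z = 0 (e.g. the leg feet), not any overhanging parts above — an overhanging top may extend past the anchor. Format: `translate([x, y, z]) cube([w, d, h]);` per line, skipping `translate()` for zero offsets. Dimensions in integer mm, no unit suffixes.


translate([343, 143, 429]) cube([1606, 396, 44]);
translate([343, 143, 0]) cube([47, 47, 429]);
translate([343, 492, 0]) cube([47, 47, 429]);
translate([1902, 143, 0]) cube([47, 47, 429]);
translate([1902, 492, 0]) cube([47, 47, 429]);


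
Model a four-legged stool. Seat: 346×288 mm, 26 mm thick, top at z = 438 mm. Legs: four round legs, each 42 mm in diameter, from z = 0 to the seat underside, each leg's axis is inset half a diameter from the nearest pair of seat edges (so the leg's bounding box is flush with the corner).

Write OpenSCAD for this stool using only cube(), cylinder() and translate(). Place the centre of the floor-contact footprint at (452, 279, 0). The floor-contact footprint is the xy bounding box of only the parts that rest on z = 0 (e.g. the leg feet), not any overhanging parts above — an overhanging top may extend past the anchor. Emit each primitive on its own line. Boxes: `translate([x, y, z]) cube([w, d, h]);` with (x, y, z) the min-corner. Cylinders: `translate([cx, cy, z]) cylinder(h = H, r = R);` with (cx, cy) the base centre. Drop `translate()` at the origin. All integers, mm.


translate([279, 135, 412]) cube([346, 288, 26]);
translate([300, 156, 0]) cylinder(h = 412, r = 21);
translate([604, 156, 0]) cylinder(h = 412, r = 21);
translate([300, 402, 0]) cylinder(h = 412, r = 21);
translate([604, 402, 0]) cylinder(h = 412, r = 21);


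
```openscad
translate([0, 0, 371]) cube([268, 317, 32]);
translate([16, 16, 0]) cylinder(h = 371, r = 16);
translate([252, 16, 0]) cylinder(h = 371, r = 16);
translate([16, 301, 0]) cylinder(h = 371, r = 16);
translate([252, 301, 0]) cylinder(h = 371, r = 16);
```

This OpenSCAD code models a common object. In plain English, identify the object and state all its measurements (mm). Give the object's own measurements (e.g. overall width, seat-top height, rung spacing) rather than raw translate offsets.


A simple wooden stool: a rectangular seat 268 mm (x) by 317 mm (y), 32 mm thick, top face at z = 403 mm, on four round legs, each 32 mm in diameter. The legs rest on z = 0, each leg's axis is inset half a diameter from the nearest pair of seat edges (so the leg's bounding box is flush with the corner).


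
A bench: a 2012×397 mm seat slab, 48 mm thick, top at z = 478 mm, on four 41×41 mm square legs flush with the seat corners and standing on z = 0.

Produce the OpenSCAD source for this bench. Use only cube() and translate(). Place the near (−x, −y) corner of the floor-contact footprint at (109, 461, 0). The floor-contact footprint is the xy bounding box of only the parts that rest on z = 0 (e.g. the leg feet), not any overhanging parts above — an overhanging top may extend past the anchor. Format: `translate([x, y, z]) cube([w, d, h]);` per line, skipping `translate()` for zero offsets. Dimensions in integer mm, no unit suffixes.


translate([109, 461, 430]) cube([2012, 397, 48]);
translate([109, 461, 0]) cube([41, 41, 430]);
translate([109, 817, 0]) cube([41, 41, 430]);
translate([2080, 461, 0]) cube([41, 41, 430]);
translate([2080, 817, 0]) cube([41, 41, 430]);


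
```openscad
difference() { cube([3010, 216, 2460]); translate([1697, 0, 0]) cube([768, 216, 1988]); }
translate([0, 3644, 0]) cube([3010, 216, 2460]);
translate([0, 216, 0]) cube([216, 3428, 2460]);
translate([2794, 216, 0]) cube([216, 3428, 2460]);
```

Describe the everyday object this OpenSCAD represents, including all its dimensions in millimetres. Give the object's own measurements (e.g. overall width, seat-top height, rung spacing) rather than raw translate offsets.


A single room: four walls, each 2460 mm tall and 216 mm thick, enclosing an outside footprint 3010×3860 mm (x × y), no floor or roof. The front and back walls (−y and +y sides) run the full x-width; the side walls fit between their inner faces. A door opening 768 mm wide and 1988 mm tall is cut through the front wall from the floor up, its −x edge 1697 mm from the wall's −x end.


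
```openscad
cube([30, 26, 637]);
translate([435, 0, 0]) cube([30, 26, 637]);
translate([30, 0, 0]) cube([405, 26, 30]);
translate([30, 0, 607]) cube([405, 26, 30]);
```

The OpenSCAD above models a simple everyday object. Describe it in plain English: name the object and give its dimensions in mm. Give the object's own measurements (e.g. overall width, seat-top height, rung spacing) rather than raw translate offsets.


A rectangular picture frame lying in the x–z plane (depth along y). The opening is 405 mm wide (x) by 577 mm tall (z), surrounded by a border 30 mm wide on all four sides. The frame is 26 mm deep and is made of two full-height vertical stiles with two horizontal rails fitted between them.


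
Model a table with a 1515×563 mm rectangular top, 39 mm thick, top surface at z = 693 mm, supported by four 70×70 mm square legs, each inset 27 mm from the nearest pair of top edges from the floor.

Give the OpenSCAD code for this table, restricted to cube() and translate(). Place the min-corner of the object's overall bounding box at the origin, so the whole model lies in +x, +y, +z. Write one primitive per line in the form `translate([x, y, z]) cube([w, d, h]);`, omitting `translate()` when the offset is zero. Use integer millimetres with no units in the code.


translate([0, 0, 654]) cube([1515, 563, 39]);
translate([27, 27, 0]) cube([70, 70, 654]);
translate([1418, 27, 0]) cube([70, 70, 654]);
translate([27, 466, 0]) cube([70, 70, 654]);
translate([1418, 466, 0]) cube([70, 70, 654]);


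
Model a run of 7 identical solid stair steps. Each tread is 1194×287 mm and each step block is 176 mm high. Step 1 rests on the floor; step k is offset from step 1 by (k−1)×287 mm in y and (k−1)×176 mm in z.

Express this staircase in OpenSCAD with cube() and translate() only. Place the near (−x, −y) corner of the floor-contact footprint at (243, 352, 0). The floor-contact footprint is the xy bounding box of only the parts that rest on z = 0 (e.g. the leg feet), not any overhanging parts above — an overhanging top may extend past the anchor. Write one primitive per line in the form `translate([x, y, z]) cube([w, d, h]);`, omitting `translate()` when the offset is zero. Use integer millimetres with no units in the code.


translate([243, 352, 0]) cube([1194, 287, 176]);
translate([243, 639, 176]) cube([1194, 287, 176]);
translate([243, 926, 352]) cube([1194, 287, 176]);
translate([243, 1213, 528]) cube([1194, 287, 176]);
translate([243, 1500, 704]) cube([1194, 287, 176]);
translate([243, 1787, 880]) cube([1194, 287, 176]);
translate([243, 2074, 1056]) cube([1194, 287, 176]);


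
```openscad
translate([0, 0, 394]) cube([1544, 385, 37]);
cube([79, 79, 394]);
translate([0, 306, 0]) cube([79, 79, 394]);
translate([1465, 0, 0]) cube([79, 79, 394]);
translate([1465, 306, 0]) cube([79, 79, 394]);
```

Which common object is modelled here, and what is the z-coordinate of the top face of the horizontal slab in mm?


A bench. The seat-top height is 431 mm.

A long slab on four corner posts — a bench. The slab sits at z = 394 with thickness 37, so the top is 394 + 37 = 431 mm.


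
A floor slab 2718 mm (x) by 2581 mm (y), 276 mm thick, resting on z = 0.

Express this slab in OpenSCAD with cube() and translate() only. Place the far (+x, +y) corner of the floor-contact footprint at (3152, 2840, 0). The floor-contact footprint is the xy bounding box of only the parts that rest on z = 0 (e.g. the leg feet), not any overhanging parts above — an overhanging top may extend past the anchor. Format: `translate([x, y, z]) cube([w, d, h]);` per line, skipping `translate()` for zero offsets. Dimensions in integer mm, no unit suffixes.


translate([434, 259, 0]) cube([2718, 2581, 276]);


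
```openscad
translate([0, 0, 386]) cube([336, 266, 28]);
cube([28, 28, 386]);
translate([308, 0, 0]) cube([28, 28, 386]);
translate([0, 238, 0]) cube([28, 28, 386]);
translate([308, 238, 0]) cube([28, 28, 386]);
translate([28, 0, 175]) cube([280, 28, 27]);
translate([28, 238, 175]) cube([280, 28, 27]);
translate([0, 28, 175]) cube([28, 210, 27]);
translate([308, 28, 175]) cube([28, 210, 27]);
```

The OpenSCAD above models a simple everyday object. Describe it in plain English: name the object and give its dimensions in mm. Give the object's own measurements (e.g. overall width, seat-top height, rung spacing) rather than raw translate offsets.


A four-legged stool. The seat is a 336×266×28 mm slab whose top surface is at z = 414 mm; four square legs, each 28×28 mm in cross-section, run from the floor (z = 0) to the underside of the seat, each flush with a corner of the seat. Four stretchers, 28 mm wide and 27 mm tall, connect adjacent legs with their undersides at z = 175 mm, each running between the inner faces of the legs it joins and aligned with the legs' outer faces on the other axis.


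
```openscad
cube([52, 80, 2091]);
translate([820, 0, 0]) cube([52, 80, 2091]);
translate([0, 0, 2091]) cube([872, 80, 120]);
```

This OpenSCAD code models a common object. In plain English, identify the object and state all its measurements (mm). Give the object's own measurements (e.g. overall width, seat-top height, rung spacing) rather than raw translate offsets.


A door frame. The clear opening is 768 mm wide and 2091 mm high. Two 52 mm wide jambs, 80 mm deep, stand either side of the opening from the floor to the top of the opening. A 120 mm thick head sits across the top of both jambs, spanning the full outside width of the frame.


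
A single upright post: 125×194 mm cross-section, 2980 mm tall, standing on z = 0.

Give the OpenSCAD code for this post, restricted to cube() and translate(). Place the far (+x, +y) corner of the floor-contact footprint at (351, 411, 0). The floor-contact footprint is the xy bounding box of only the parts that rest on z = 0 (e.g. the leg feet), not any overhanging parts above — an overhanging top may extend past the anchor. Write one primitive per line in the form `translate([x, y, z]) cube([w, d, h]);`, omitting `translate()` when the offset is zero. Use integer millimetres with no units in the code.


translate([226, 217, 0]) cube([125, 194, 2980]);


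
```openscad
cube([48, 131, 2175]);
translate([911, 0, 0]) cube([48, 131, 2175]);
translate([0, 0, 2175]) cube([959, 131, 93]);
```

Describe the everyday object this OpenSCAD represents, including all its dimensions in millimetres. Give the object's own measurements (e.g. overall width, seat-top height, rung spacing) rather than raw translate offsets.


A door frame. The clear opening is 863 mm wide and 2175 mm high. Two 48 mm wide jambs, 131 mm deep, stand either side of the opening from the floor to the top of the opening. A 93 mm thick head sits across the top of both jambs, spanning the full outside width of the frame.


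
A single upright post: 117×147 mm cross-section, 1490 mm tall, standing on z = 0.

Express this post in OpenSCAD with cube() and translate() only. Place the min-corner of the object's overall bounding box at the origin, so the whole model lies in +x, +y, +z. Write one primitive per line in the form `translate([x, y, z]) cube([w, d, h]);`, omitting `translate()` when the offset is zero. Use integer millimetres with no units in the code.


cube([117, 147, 1490]);


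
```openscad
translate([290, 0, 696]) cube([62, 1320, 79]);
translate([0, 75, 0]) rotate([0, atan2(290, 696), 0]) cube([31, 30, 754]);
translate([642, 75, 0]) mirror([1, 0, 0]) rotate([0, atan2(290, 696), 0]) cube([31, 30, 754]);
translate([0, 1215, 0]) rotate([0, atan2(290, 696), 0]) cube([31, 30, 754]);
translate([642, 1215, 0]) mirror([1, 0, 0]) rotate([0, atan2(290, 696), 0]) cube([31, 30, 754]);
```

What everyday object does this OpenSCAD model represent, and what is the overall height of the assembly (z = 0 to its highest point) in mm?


A sawhorse. The overall height is 775 mm.

A beam across two mirrored pairs of raked legs — a sawhorse. The beam's underside is at z = 696 (matching the legs' vertical rise in atan2(290, 696)) and the beam is 79 mm tall, so its top is at 696 + 79 = 775 mm. The raked legs top out at the beam's underside, so that is the highest point.


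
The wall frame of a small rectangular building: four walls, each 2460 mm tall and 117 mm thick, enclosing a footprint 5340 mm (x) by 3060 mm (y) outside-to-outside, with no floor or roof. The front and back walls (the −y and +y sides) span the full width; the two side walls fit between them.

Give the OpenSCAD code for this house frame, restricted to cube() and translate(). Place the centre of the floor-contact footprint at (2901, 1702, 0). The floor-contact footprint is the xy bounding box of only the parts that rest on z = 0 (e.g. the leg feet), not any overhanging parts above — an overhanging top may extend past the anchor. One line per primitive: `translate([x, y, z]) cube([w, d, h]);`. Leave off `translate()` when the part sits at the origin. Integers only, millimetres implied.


translate([231, 172, 0]) cube([5340, 117, 2460]);
translate([231, 3115, 0]) cube([5340, 117, 2460]);
translate([231, 289, 0]) cube([117, 2826, 2460]);
translate([5454, 289, 0]) cube([117, 2826, 2460]);


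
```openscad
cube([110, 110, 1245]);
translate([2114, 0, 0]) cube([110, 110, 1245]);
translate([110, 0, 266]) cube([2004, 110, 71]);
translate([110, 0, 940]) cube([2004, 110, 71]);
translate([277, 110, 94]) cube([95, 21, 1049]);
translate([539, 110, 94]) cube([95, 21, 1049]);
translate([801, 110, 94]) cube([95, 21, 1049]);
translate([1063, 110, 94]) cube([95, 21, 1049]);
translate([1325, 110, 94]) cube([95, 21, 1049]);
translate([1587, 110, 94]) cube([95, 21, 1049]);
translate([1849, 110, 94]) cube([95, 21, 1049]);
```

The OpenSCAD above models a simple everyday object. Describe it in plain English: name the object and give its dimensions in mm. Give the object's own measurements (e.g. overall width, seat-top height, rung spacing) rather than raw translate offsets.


A fence section. Two 110×110 mm posts, 1245 mm tall, stand on the floor with a clear span of 2004 mm between their inner faces. Two horizontal rails of 110×71 mm section span the gap between the posts with their undersides at z = 266 mm and z = 940 mm, flush with the posts' −y face. 7 pickets, each 95 mm wide, 21 mm thick and 1049 mm tall, are fixed to the +y face of the rails with their bottoms at z = 94 mm, spaced across the span with a 167 mm gap after the −x post and between neighbouring pickets, with 170 mm left before the +x post.


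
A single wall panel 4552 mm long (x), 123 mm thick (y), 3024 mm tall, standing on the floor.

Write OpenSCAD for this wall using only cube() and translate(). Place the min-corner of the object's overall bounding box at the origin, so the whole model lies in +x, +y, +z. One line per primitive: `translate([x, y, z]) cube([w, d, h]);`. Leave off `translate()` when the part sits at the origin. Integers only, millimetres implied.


cube([4552, 123, 3024]);


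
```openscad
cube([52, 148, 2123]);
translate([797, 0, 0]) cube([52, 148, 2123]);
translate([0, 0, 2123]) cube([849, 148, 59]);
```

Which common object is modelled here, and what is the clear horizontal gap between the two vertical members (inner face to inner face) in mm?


A door frame. The clear opening width is 745 mm.

Two 2123 mm tall posts with a header on top — a door frame. The left jamb is 52 mm wide at x = 0; the right jamb starts at x = 797. The clear opening is 797 − 52 = 745 mm.


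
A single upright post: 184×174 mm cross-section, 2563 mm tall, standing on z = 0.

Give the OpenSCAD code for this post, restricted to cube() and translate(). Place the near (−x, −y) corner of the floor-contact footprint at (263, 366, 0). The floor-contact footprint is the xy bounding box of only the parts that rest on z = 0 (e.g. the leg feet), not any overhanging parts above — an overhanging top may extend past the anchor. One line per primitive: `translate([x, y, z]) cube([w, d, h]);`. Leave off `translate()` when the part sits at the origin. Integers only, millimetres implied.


translate([263, 366, 0]) cube([184, 174, 2563]);


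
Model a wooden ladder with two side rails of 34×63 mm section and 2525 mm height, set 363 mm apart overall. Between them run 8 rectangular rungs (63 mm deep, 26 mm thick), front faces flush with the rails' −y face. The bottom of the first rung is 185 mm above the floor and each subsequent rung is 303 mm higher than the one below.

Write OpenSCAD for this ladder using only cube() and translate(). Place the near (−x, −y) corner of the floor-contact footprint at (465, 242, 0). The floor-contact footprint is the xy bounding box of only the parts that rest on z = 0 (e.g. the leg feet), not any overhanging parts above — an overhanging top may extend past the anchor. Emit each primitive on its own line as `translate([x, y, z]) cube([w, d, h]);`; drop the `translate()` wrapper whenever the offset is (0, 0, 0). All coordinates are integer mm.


translate([465, 242, 0]) cube([34, 63, 2525]);
translate([794, 242, 0]) cube([34, 63, 2525]);
translate([499, 242, 185]) cube([295, 63, 26]);
translate([499, 242, 488]) cube([295, 63, 26]);
translate([499, 242, 791]) cube([295, 63, 26]);
translate([499, 242, 1094]) cube([295, 63, 26]);
translate([499, 242, 1397]) cube([295, 63, 26]);
translate([499, 242, 1700]) cube([295, 63, 26]);
translate([499, 242, 2003]) cube([295, 63, 26]);
translate([499, 242, 2306]) cube([295, 63, 26]);


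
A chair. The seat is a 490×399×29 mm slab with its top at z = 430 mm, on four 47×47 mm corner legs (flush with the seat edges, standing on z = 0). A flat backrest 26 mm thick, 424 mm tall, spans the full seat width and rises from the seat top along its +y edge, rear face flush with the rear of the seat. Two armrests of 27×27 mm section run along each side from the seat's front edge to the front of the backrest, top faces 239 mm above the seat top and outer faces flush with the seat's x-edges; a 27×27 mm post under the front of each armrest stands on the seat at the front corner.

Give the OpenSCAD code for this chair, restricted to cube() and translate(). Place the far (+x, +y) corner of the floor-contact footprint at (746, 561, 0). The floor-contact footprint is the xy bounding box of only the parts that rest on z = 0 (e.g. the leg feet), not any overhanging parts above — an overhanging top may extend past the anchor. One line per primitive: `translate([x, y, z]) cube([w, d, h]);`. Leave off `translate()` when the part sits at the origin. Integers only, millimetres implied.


// leg_h = 430 - 29 = 401
// arm post h = 239 - 27 = 212
translate([256, 162, 401]) cube([490, 399, 29]);
translate([256, 162, 0]) cube([47, 47, 401]);
translate([699, 162, 0]) cube([47, 47, 401]);
translate([256, 514, 0]) cube([47, 47, 401]);
translate([699, 514, 0]) cube([47, 47, 401]);
translate([256, 535, 430]) cube([490, 26, 424]);
translate([256, 162, 642]) cube([27, 373, 27]);
translate([719, 162, 642]) cube([27, 373, 27]);
translate([256, 162, 430]) cube([27, 27, 212]);
translate([719, 162, 430]) cube([27, 27, 212]);


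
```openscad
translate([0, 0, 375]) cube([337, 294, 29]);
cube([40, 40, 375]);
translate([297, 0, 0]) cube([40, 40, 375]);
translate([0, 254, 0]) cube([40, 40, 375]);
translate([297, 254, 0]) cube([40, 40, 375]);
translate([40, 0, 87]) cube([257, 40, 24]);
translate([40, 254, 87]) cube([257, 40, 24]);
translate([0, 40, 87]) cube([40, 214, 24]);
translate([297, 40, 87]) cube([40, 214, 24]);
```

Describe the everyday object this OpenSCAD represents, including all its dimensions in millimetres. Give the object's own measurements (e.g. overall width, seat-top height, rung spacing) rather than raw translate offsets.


A four-legged stool. The seat is a 337×294×29 mm slab whose top surface is at z = 404 mm; four square legs, each 40×40 mm in cross-section, run from the floor (z = 0) to the underside of the seat, each flush with a corner of the seat. Four stretchers, 40 mm wide and 24 mm tall, connect adjacent legs with their undersides at z = 87 mm, each running between the inner faces of the legs it joins and aligned with the legs' outer faces on the other axis.


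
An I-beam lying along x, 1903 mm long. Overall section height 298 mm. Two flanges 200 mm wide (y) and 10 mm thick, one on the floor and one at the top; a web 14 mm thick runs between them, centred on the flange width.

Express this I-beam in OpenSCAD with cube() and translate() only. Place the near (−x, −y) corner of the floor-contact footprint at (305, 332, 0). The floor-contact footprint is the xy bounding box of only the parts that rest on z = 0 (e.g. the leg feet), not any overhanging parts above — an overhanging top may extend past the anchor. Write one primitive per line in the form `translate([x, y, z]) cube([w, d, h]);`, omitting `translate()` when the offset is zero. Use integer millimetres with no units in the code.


translate([305, 332, 0]) cube([1903, 200, 10]);
translate([305, 425, 10]) cube([1903, 14, 278]);
translate([305, 332, 288]) cube([1903, 200, 10]);


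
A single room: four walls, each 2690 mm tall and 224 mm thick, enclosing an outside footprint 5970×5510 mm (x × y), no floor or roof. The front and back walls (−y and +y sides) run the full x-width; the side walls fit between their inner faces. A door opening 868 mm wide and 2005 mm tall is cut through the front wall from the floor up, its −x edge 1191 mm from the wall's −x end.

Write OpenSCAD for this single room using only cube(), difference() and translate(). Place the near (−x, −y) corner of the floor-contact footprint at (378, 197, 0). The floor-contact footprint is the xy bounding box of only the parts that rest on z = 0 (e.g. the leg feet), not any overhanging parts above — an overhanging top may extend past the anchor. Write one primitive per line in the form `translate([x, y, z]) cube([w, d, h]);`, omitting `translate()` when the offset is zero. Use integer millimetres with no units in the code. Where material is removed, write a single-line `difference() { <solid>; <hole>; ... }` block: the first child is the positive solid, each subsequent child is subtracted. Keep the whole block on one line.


difference() { translate([378, 197, 0]) cube([5970, 224, 2690]); translate([1569, 197, 0]) cube([868, 224, 2005]); }
translate([378, 5483, 0]) cube([5970, 224, 2690]);
translate([378, 421, 0]) cube([224, 5062, 2690]);
translate([6124, 421, 0]) cube([224, 5062, 2690]);


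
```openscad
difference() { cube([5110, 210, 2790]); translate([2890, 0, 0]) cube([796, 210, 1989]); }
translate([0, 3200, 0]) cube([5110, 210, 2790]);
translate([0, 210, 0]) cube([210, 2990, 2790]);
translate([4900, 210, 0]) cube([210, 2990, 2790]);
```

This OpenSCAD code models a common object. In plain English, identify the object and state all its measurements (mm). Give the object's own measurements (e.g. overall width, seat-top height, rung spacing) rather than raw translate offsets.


A single room: four walls, each 2790 mm tall and 210 mm thick, enclosing an outside footprint 5110×3410 mm (x × y), no floor or roof. The front and back walls (−y and +y sides) run the full x-width; the side walls fit between their inner faces. A door opening 796 mm wide and 1989 mm tall is cut through the front wall from the floor up, its −x edge 2890 mm from the wall's −x end.


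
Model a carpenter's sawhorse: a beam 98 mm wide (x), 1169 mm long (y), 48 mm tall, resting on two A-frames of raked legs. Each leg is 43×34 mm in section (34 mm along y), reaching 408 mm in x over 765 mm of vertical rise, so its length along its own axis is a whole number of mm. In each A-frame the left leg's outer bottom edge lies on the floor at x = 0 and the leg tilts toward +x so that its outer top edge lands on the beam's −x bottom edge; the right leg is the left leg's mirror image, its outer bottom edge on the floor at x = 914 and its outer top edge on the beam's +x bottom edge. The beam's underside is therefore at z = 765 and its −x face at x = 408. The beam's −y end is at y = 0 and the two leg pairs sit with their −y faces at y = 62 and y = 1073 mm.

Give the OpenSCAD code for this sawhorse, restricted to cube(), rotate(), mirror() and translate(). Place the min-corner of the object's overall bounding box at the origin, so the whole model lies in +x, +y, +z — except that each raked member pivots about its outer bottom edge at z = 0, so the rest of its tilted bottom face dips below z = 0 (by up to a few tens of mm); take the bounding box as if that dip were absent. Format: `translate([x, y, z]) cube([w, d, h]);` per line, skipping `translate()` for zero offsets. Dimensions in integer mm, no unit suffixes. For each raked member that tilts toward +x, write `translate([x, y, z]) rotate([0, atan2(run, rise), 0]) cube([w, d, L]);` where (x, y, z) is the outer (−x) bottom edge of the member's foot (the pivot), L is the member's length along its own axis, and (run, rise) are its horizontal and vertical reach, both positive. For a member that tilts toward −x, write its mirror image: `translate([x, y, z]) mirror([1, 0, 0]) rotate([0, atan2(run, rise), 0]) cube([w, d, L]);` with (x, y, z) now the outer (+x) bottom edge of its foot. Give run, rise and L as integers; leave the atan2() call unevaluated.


translate([408, 0, 765]) cube([98, 1169, 48]);
translate([0, 62, 0]) rotate([0, atan2(408, 765), 0]) cube([43, 34, 867]);
translate([914, 62, 0]) mirror([1, 0, 0]) rotate([0, atan2(408, 765), 0]) cube([43, 34, 867]);
translate([0, 1073, 0]) rotate([0, atan2(408, 765), 0]) cube([43, 34, 867]);
translate([914, 1073, 0]) mirror([1, 0, 0]) rotate([0, atan2(408, 765), 0]) cube([43, 34, 867]);


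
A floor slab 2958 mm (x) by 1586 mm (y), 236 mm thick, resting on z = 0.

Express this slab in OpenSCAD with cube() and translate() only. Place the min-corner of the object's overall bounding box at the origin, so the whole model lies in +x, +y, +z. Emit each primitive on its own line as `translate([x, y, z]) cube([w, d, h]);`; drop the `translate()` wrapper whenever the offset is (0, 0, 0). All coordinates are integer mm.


cube([2958, 1586, 236]);


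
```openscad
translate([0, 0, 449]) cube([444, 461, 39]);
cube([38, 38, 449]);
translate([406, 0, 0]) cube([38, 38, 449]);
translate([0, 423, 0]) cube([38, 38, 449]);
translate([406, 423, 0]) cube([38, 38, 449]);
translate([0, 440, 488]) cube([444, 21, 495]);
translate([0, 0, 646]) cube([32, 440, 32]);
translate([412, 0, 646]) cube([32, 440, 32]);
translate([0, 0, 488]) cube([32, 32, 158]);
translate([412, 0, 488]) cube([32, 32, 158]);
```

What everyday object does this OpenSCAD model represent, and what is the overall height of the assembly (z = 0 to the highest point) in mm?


A chair. The overall height is 983 mm.

A slab on four corner posts with a tall panel at the back — a chair. The seat slab sits at z = 449 with thickness 39, and the 495 mm backrest starts at the seat top, so the overall height is 449 + 39 + 495 = 983 mm.


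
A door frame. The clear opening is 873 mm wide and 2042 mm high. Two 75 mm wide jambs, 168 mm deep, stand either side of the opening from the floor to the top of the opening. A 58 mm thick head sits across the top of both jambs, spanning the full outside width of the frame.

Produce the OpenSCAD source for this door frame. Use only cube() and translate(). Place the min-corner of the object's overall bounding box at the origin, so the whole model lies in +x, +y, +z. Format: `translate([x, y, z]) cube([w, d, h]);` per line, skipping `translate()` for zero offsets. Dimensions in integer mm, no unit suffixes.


cube([75, 168, 2042]);
translate([948, 0, 0]) cube([75, 168, 2042]);
translate([0, 0, 2042]) cube([1023, 168, 58]);


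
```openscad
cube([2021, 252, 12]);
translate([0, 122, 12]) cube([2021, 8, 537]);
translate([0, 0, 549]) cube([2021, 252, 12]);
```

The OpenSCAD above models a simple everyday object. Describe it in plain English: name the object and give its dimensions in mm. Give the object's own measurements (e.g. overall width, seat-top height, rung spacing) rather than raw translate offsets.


An I-beam lying along x, 2021 mm long. Overall section height 561 mm. Two flanges 252 mm wide (y) and 12 mm thick, one on the floor and one at the top; a web 8 mm thick runs between them, centred on the flange width.


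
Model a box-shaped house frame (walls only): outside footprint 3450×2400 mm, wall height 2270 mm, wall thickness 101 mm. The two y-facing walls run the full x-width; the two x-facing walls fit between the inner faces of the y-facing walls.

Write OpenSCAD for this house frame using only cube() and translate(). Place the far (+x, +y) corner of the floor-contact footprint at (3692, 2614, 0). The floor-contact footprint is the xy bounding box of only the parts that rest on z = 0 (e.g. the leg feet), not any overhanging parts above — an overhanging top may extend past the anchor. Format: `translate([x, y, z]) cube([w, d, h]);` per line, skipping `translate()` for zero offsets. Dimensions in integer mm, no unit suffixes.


translate([242, 214, 0]) cube([3450, 101, 2270]);
translate([242, 2513, 0]) cube([3450, 101, 2270]);
translate([242, 315, 0]) cube([101, 2198, 2270]);
translate([3591, 315, 0]) cube([101, 2198, 2270]);


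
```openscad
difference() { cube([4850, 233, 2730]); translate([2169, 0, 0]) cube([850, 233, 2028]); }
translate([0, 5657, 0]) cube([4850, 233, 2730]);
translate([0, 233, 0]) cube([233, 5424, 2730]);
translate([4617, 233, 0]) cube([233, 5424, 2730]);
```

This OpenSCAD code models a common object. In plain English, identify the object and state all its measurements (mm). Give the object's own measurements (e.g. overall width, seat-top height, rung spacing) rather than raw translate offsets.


A single room: four walls, each 2730 mm tall and 233 mm thick, enclosing an outside footprint 4850×5890 mm (x × y), no floor or roof. The front and back walls (−y and +y sides) run the full x-width; the side walls fit between their inner faces. A door opening 850 mm wide and 2028 mm tall is cut through the front wall from the floor up, its −x edge 2169 mm from the wall's −x end.


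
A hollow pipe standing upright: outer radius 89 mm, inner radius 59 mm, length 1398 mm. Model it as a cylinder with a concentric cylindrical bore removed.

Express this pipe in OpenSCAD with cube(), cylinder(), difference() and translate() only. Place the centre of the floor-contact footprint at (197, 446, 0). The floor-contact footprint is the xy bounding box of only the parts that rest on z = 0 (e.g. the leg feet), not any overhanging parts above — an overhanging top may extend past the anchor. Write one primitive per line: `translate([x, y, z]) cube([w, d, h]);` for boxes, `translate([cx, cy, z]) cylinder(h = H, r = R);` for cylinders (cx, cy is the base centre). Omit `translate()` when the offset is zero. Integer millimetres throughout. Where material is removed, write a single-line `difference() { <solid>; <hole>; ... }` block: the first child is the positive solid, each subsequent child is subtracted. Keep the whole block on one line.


difference() { translate([197, 446, 0]) cylinder(h = 1398, r = 89); translate([197, 446, 0]) cylinder(h = 1398, r = 59); }


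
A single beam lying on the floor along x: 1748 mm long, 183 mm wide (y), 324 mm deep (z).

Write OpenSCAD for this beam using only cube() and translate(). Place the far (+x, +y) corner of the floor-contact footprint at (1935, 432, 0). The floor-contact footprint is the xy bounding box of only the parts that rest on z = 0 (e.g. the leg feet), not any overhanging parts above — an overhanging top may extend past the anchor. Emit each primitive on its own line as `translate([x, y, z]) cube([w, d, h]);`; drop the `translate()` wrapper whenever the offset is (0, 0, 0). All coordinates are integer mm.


translate([187, 249, 0]) cube([1748, 183, 324]);


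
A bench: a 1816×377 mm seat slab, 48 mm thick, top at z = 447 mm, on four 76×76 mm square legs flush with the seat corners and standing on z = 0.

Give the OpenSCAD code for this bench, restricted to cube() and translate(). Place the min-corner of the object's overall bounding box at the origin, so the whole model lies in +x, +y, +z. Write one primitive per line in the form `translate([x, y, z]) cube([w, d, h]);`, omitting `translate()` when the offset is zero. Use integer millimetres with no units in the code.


translate([0, 0, 399]) cube([1816, 377, 48]);
cube([76, 76, 399]);
translate([0, 301, 0]) cube([76, 76, 399]);
translate([1740, 0, 0]) cube([76, 76, 399]);
translate([1740, 301, 0]) cube([76, 76, 399]);


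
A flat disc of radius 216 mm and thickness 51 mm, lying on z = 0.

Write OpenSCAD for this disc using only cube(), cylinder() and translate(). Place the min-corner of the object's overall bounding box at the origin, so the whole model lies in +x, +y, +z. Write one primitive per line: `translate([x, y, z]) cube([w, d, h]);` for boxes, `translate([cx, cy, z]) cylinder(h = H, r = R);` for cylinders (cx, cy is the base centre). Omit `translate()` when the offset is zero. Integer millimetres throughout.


translate([216, 216, 0]) cylinder(h = 51, r = 216);


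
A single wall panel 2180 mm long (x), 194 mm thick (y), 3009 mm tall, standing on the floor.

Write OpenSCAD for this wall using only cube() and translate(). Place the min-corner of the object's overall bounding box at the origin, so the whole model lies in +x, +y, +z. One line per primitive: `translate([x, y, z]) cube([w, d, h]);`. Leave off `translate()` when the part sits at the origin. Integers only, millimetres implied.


cube([2180, 194, 3009]);


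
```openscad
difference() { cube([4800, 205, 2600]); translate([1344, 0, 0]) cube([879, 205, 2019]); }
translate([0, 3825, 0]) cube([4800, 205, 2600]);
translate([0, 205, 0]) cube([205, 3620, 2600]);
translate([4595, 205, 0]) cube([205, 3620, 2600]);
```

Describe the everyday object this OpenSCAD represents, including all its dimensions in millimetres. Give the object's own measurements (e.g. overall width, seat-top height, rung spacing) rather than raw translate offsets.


A single room: four walls, each 2600 mm tall and 205 mm thick, enclosing an outside footprint 4800×4030 mm (x × y), no floor or roof. The front and back walls (−y and +y sides) run the full x-width; the side walls fit between their inner faces. A door opening 879 mm wide and 2019 mm tall is cut through the front wall from the floor up, its −x edge 1344 mm from the wall's −x end.


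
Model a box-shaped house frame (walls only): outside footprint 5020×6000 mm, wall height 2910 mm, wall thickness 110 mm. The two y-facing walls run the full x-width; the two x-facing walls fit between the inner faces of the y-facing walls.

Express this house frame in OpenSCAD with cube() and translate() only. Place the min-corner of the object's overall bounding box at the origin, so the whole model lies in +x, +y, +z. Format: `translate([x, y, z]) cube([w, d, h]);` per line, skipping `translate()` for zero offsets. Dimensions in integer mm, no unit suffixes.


cube([5020, 110, 2910]);
translate([0, 5890, 0]) cube([5020, 110, 2910]);
translate([0, 110, 0]) cube([110, 5780, 2910]);
translate([4910, 110, 0]) cube([110, 5780, 2910]);


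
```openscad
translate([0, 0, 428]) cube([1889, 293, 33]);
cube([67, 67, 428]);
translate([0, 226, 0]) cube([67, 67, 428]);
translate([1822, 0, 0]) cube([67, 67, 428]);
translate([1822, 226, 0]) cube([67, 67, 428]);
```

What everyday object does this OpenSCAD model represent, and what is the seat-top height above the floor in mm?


A bench. The seat-top height is 461 mm.

A long slab on four corner posts — a bench. The slab sits at z = 428 with thickness 33, so the top is 428 + 33 = 461 mm.


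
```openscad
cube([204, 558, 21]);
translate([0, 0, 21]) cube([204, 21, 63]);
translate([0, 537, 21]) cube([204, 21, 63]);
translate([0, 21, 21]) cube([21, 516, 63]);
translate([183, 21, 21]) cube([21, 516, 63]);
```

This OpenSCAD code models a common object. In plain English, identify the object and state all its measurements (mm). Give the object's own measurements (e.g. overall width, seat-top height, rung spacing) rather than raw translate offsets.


An open-topped rectangular box: outside dimensions 204×558×84 mm, with a uniform wall and base thickness of 21 mm. The base is a full 204×558 slab on the floor; four walls sit on top of the base. The front and back walls (the −y and +y sides) span the full width; the two side walls fit between them.


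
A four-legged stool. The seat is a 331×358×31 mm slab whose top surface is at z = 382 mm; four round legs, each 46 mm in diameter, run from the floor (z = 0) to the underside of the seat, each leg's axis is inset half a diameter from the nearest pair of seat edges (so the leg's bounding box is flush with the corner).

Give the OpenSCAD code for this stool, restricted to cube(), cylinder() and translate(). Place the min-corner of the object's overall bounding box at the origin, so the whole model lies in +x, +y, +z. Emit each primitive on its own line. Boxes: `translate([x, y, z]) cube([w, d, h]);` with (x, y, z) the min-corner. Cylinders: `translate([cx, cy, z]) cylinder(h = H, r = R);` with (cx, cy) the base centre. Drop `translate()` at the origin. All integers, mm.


translate([0, 0, 351]) cube([331, 358, 31]);
translate([23, 23, 0]) cylinder(h = 351, r = 23);
translate([308, 23, 0]) cylinder(h = 351, r = 23);
translate([23, 335, 0]) cylinder(h = 351, r = 23);
translate([308, 335, 0]) cylinder(h = 351, r = 23);
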